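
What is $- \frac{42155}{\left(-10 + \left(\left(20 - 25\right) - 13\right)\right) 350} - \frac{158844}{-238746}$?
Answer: $\frac{387366961}{77990360} \approx 4.9669$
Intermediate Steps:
$- \frac{42155}{\left(-10 + \left(\left(20 - 25\right) - 13\right)\right) 350} - \frac{158844}{-238746} = - \frac{42155}{\left(-10 - 18\right) 350} - - \frac{26474}{39791} = - \frac{42155}{\left(-10 - 18\right) 350} + \frac{26474}{39791} = - \frac{42155}{\left(-28\right) 350} + \frac{26474}{39791} = - \frac{42155}{-9800} + \frac{26474}{39791} = \left(-42155\right) \left(- \frac{1}{9800}\right) + \frac{26474}{39791} = \frac{8431}{1960} + \frac{26474}{39791} = \frac{387366961}{77990360}$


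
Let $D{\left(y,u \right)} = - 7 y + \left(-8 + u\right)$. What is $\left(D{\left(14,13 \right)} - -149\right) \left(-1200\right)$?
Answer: $-67200$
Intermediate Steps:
$D{\left(y,u \right)} = -8 + u - 7 y$
$\left(D{\left(14,13 \right)} - -149\right) \left(-1200\right) = \left(\left(-8 + 13 - 98\right) - -149\right) \left(-1200\right) = \left(\left(-8 + 13 - 98\right) + 149\right) \left(-1200\right) = \left(-93 + 149\right) \left(-1200\right) = 56 \left(-1200\right) = -67200$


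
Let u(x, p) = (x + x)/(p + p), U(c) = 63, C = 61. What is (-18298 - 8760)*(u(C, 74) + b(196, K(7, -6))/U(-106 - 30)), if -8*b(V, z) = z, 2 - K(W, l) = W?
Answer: -210470653/9324 ≈ -22573.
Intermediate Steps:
K(W, l) = 2 - W
b(V, z) = -z/8
u(x, p) = x/p (u(x, p) = (2*x)/((2*p)) = (2*x)*(1/(2*p)) = x/p)
(-18298 - 8760)*(u(C, 74) + b(196, K(7, -6))/U(-106 - 30)) = (-18298 - 8760)*(61/74 - (2 - 1*7)/8/63) = -27058*(61*(1/74) - (2 - 7)/8*(1/63)) = -27058*(61/74 - ⅛*(-5)*(1/63)) = -27058*(61/74 + (5/8)*(1/63)) = -27058*(61/74 + 5/504) = -27058*15557/18648 = -210470653/9324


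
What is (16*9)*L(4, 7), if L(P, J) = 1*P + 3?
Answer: 1008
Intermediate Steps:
L(P, J) = 3 + P (L(P, J) = P + 3 = 3 + P)
(16*9)*L(4, 7) = (16*9)*(3 + 4) = 144*7 = 1008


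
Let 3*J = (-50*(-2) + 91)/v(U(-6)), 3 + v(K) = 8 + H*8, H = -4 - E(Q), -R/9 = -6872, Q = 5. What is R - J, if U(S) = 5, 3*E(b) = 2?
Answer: 5999447/97 ≈ 61850.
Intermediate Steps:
E(b) = ⅔ (E(b) = (⅓)*2 = ⅔)
R = 61848 (R = -9*(-6872) = 61848)
H = -14/3 (H = -4 - 1*⅔ = -4 - ⅔ = -14/3 ≈ -4.6667)
v(K) = -97/3 (v(K) = -3 + (8 - 14/3*8) = -3 + (8 - 112/3) = -3 - 88/3 = -97/3)
J = -191/97 (J = ((-50*(-2) + 91)/(-97/3))/3 = ((100 + 91)*(-3/97))/3 = (191*(-3/97))/3 = (⅓)*(-573/97) = -191/97 ≈ -1.9691)
R - J = 61848 - 1*(-191/97) = 61848 + 191/97 = 5999447/97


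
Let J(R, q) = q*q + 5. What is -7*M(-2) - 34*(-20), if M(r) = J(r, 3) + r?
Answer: 596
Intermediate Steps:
J(R, q) = 5 + q² (J(R, q) = q² + 5 = 5 + q²)
M(r) = 14 + r (M(r) = (5 + 3²) + r = (5 + 9) + r = 14 + r)
-7*M(-2) - 34*(-20) = -7*(14 - 2) - 34*(-20) = -7*12 + 680 = -84 + 680 = 596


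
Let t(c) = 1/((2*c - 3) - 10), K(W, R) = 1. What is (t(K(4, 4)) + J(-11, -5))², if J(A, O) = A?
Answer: 14884/121 ≈ 123.01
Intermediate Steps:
t(c) = 1/(-13 + 2*c) (t(c) = 1/((-3 + 2*c) - 10) = 1/(-13 + 2*c))
(t(K(4, 4)) + J(-11, -5))² = (1/(-13 + 2*1) - 11)² = (1/(-13 + 2) - 11)² = (1/(-11) - 11)² = (-1/11 - 11)² = (-122/11)² = 14884/121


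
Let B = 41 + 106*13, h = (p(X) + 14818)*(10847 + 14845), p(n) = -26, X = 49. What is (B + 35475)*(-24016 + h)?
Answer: 14020164498912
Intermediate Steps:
h = 380036064 (h = (-26 + 14818)*(10847 + 14845) = 14792*25692 = 380036064)
B = 1419 (B = 41 + 1378 = 1419)
(B + 35475)*(-24016 + h) = (1419 + 35475)*(-24016 + 380036064) = 36894*380012048 = 14020164498912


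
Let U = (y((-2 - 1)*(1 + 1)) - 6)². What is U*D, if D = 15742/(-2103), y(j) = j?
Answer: -755616/701 ≈ -1077.9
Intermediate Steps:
D = -15742/2103 (D = 15742*(-1/2103) = -15742/2103 ≈ -7.4855)
U = 144 (U = ((-2 - 1)*(1 + 1) - 6)² = (-3*2 - 6)² = (-6 - 6)² = (-12)² = 144)
U*D = 144*(-15742/2103) = -755616/701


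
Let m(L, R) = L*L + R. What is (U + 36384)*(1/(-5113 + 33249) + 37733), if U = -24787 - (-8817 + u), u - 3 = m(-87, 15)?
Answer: 13617857522803/28136 ≈ 4.8400e+8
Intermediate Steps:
m(L, R) = R + L² (m(L, R) = L² + R = R + L²)
u = 7587 (u = 3 + (15 + (-87)²) = 3 + (15 + 7569) = 3 + 7584 = 7587)
U = -23557 (U = -24787 - (-8817 + 7587) = -24787 - 1*(-1230) = -24787 + 1230 = -23557)
(U + 36384)*(1/(-5113 + 33249) + 37733) = (-23557 + 36384)*(1/(-5113 + 33249) + 37733) = 12827*(1/28136 + 37733) = 12827*(1061655689/28136) = 13617857522803/28136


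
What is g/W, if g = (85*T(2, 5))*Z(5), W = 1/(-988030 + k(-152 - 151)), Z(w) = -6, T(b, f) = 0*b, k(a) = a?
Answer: 0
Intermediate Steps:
T(b, f) = 0
W = -1/988333 (W = 1/(-988030 + (-152 - 151)) = 1/(-988030 - 303) = 1/(-988333) = -1/988333 ≈ -1.0118e-6)
g = 0 (g = (85*0)*(-6) = 0*(-6) = 0)
g/W = 0/(-1/988333) = 0*(-988333) = 0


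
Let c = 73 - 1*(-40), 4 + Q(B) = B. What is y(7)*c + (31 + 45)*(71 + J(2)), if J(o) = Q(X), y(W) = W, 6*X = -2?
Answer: 17573/3 ≈ 5857.7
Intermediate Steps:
X = -1/3 (X = (1/6)*(-2) = -1/3 ≈ -0.33333)
Q(B) = -4 + B
J(o) = -13/3 (J(o) = -4 - 1/3 = -13/3)
c = 113 (c = 73 + 40 = 113)
y(7)*c + (31 + 45)*(71 + J(2)) = 7*113 + (31 + 45)*(71 - 13/3) = 791 + 76*(200/3) = 791 + 15200/3 = 17573/3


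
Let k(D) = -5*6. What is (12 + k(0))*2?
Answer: -36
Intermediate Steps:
k(D) = -30
(12 + k(0))*2 = (12 - 30)*2 = -18*2 = -36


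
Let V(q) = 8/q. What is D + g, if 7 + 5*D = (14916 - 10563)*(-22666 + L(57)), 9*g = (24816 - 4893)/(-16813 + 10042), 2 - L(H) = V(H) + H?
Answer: -38172139204639/1929735 ≈ -1.9781e+7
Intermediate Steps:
L(H) = 2 - H - 8/H (L(H) = 2 - (8/H + H) = 2 - (H + 8/H) = 2 + (-H - 8/H) = 2 - H - 8/H)
g = -6641/20313 (g = ((24816 - 4893)/(-16813 + 10042))/9 = (19923/(-6771))/9 = (19923*(-1/6771))/9 = (⅑)*(-6641/2257) = -6641/20313 ≈ -0.32693)
D = -1879197488/95 (D = -7/5 + ((14916 - 10563)*(-22666 + (2 - 1*57 - 8/57)))/5 = -7/5 + (4353*(-22666 + (2 - 57 - 8*1/57)))/5 = -7/5 + (4353*(-22666 + (2 - 57 - 8/57)))/5 = -7/5 + (4353*(-22666 - 3143/57))/5 = -7/5 + (4353*(-1295105/57))/5 = -7/5 + (⅕)*(-1879197355/19) = -7/5 - 375839471/19 = -1879197488/95 ≈ -1.9781e+7)
D + g = -1879197488/95 - 6641/20313 = -38172139204639/1929735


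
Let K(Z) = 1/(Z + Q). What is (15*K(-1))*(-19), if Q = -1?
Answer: 285/2 ≈ 142.50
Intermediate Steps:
K(Z) = 1/(-1 + Z) (K(Z) = 1/(Z - 1) = 1/(-1 + Z))
(15*K(-1))*(-19) = (15/(-1 - 1))*(-19) = (15/(-2))*(-19) = (15*(-½))*(-19) = -15/2*(-19) = 285/2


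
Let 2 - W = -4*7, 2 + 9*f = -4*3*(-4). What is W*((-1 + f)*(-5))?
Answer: -1850/3 ≈ -616.67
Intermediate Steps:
f = 46/9 (f = -2/9 + (-4*3*(-4))/9 = -2/9 + (-12*(-4))/9 = -2/9 + (⅑)*48 = -2/9 + 16/3 = 46/9 ≈ 5.1111)
W = 30 (W = 2 - (-4)*7 = 2 - 1*(-28) = 2 + 28 = 30)
W*((-1 + f)*(-5)) = 30*((-1 + 46/9)*(-5)) = 30*((37/9)*(-5)) = 30*(-185/9) = -1850/3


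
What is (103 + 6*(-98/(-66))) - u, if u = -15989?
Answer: 177110/11 ≈ 16101.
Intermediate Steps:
(103 + 6*(-98/(-66))) - u = (103 + 6*(-98/(-66))) - 1*(-15989) = (103 + 6*(-98*(-1/66))) + 15989 = (103 + 6*(49/33)) + 15989 = (103 + 98/11) + 15989 = 1231/11 + 15989 = 177110/11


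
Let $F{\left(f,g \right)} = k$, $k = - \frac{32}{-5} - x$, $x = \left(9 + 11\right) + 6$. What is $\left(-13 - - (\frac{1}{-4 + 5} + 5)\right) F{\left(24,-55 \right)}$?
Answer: $\frac{686}{5} \approx 137.2$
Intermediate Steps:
$x = 26$ ($x = 20 + 6 = 26$)
$k = - \frac{98}{5}$ ($k = - \frac{32}{-5} - 26 = \left(-32\right) \left(- \frac{1}{5}\right) - 26 = \frac{32}{5} - 26 = - \frac{98}{5} \approx -19.6$)
$F{\left(f,g \right)} = - \frac{98}{5}$
$\left(-13 - - (\frac{1}{-4 + 5} + 5)\right) F{\left(24,-55 \right)} = \left(-13 - - (\frac{1}{-4 + 5} + 5)\right) \left(- \frac{98}{5}\right) = \left(-13 - - (\frac{1^{-1} + 5}{1})\right) \left(- \frac{98}{5}\right) = \left(-13 - - (1 + 5)\right) \left(- \frac{98}{5}\right) = \left(-13 - \left(-1\right) 6\right) \left(- \frac{98}{5}\right) = \left(-13 - -6\right) \left(- \frac{98}{5}\right) = \left(-13 + 6\right) \left(- \frac{98}{5}\right) = \left(-7\right) \left(- \frac{98}{5}\right) = \frac{686}{5}$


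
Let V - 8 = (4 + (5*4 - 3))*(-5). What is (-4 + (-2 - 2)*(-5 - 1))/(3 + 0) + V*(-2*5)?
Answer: 2930/3 ≈ 976.67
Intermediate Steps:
V = -97 (V = 8 + (4 + (5*4 - 3))*(-5) = 8 + (4 + (20 - 3))*(-5) = 8 + (4 + 17)*(-5) = 8 + 21*(-5) = 8 - 105 = -97)
(-4 + (-2 - 2)*(-5 - 1))/(3 + 0) + V*(-2*5) = (-4 + (-2 - 2)*(-5 - 1))/(3 + 0) - (-194)*5 = (-4 - 4*(-6))/3 - 97*(-10) = (-4 + 24)*(1/3) + 970 = 20*(1/3) + 970 = 20/3 + 970 = 2930/3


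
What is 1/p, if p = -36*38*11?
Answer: -1/15048 ≈ -6.6454e-5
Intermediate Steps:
p = -15048 (p = -1368*11 = -15048)
1/p = 1/(-15048) = -1/15048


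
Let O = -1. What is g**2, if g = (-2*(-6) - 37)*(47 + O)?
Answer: 1322500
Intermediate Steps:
g = -1150 (g = (-2*(-6) - 37)*(47 - 1) = (12 - 37)*46 = -25*46 = -1150)
g**2 = (-1150)**2 = 1322500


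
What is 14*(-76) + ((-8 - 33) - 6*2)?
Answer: -1117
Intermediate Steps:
14*(-76) + ((-8 - 33) - 6*2) = -1064 + (-41 - 12) = -1064 - 53 = -1117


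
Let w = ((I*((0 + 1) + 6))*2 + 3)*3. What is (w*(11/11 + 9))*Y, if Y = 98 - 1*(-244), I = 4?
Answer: 605340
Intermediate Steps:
Y = 342 (Y = 98 + 244 = 342)
w = 177 (w = ((4*((0 + 1) + 6))*2 + 3)*3 = ((4*(1 + 6))*2 + 3)*3 = ((4*7)*2 + 3)*3 = (28*2 + 3)*3 = (56 + 3)*3 = 59*3 = 177)
(w*(11/11 + 9))*Y = (177*(11/11 + 9))*342 = (177*(11*(1/11) + 9))*342 = (177*(1 + 9))*342 = (177*10)*342 = 1770*342 = 605340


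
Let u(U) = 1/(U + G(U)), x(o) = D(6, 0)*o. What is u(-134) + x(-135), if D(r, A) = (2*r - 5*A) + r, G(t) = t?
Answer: -651241/268 ≈ -2430.0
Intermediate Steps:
D(r, A) = -5*A + 3*r (D(r, A) = (-5*A + 2*r) + r = -5*A + 3*r)
x(o) = 18*o (x(o) = (-5*0 + 3*6)*o = (0 + 18)*o = 18*o)
u(U) = 1/(2*U) (u(U) = 1/(U + U) = 1/(2*U))
u(-134) + x(-135) = (1/2)/(-134) + 18*(-135) = (1/2)*(-1/134) - 2430 = -1/268 - 2430 = -651241/268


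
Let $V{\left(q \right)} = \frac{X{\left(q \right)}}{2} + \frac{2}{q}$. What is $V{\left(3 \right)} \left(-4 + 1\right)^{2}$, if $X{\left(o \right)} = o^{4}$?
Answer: $\frac{741}{2} \approx 370.5$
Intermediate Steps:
$V{\left(q \right)} = \frac{q^{4}}{2} + \frac{2}{q}$
$V{\left(3 \right)} \left(-4 + 1\right)^{2} = \frac{4 + 3^{5}}{2 \cdot 3} \left(-4 + 1\right)^{2} = \frac{1}{2} \cdot \frac{1}{3} \left(4 + 243\right) \left(-3\right)^{2} = \frac{1}{2} \cdot \frac{1}{3} \cdot 247 \cdot 9 = \frac{247}{6} \cdot 9 = \frac{741}{2}$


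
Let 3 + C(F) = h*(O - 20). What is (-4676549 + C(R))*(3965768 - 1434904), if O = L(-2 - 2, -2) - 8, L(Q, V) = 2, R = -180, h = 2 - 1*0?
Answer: -11835848705856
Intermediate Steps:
h = 2 (h = 2 + 0 = 2)
O = -6 (O = 2 - 8 = -6)
C(F) = -55 (C(F) = -3 + 2*(-6 - 20) = -3 + 2*(-26) = -3 - 52 = -55)
(-4676549 + C(R))*(3965768 - 1434904) = (-4676549 - 55)*(3965768 - 1434904) = -4676604*2530864 = -11835848705856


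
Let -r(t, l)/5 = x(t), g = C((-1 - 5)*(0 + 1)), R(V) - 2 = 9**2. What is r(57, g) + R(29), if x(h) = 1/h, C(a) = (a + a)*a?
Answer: 4726/57 ≈ 82.912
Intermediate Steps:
R(V) = 83 (R(V) = 2 + 9**2 = 2 + 81 = 83)
C(a) = 2*a**2 (C(a) = (2*a)*a = 2*a**2)
g = 72 (g = 2*((-1 - 5)*(0 + 1))**2 = 2*(-6*1)**2 = 2*(-6)**2 = 2*36 = 72)
r(t, l) = -5/t
r(57, g) + R(29) = -5/57 + 83 = 4726/57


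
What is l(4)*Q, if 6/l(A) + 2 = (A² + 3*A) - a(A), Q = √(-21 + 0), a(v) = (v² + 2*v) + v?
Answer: -3*I*√21 ≈ -13.748*I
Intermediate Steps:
a(v) = v² + 3*v
Q = I*√21 (Q = √(-21) = I*√21 ≈ 4.5826*I)
l(A) = 6/(-2 + A² + 3*A - A*(3 + A)) (l(A) = 6/(-2 + ((A² + 3*A) - A*(3 + A))) = 6/(-2 + (A² + 3*A - A*(3 + A))) = 6/(-2 + A² + 3*A - A*(3 + A)))
l(4)*Q = -3*I*√21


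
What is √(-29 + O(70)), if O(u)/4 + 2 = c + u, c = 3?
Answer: √255 ≈ 15.969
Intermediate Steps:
O(u) = 4 + 4*u (O(u) = -8 + 4*(3 + u) = -8 + (12 + 4*u) = 4 + 4*u)
√(-29 + O(70)) = √(-29 + (4 + 4*70)) = √(-29 + (4 + 280)) = √(-29 + 284) = √255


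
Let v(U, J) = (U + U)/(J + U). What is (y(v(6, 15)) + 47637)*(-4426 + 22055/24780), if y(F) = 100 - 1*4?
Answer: -49848810685/236 ≈ -2.1122e+8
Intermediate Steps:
v(U, J) = 2*U/(J + U) (v(U, J) = (2*U)/(J + U) = 2*U/(J + U))
y(F) = 96 (y(F) = 100 - 4 = 96)
(y(v(6, 15)) + 47637)*(-4426 + 22055/24780) = (96 + 47637)*(-4426 + 22055/24780) = 47733*(-4426 + 22055*(1/24780)) = 47733*(-4426 + 4411/4956) = 47733*(-21930845/4956) = -49848810685/236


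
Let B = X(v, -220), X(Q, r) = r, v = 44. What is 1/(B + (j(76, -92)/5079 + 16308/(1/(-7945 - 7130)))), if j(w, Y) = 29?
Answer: -5079/1248638222251 ≈ -4.0676e-9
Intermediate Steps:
B = -220
1/(B + (j(76, -92)/5079 + 16308/(1/(-7945 - 7130)))) = 1/(-220 + (29/5079 + 16308/(1/(-7945 - 7130)))) = 1/(-220 + (29*(1/5079) + 16308/(1/(-15075)))) = 1/(-220 + (29/5079 + 16308/(-1/15075))) = 1/(-220 + (29/5079 + 16308*(-15075))) = 1/(-220 + (29/5079 - 245843100)) = 1/(-220 - 1248637104871/5079) = 1/(-1248638222251/5079) = -5079/1248638222251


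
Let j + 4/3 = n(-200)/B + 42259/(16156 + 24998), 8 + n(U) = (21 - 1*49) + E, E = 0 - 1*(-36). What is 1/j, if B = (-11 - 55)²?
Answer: -41154/12613 ≈ -3.2628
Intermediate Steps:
E = 36 (E = 0 + 36 = 36)
n(U) = 0 (n(U) = -8 + ((21 - 1*49) + 36) = -8 + ((21 - 49) + 36) = -8 + (-28 + 36) = -8 + 8 = 0)
B = 4356 (B = (-66)² = 4356)
j = -12613/41154 (j = -4/3 + (0/4356 + 42259/(16156 + 24998)) = -4/3 + (0*(1/4356) + 42259/41154) = -4/3 + (0 + 42259*(1/41154)) = -4/3 + (0 + 42259/41154) = -4/3 + 42259/41154 = -12613/41154 ≈ -0.30648)
1/j = 1/(-12613/41154) = -41154/12613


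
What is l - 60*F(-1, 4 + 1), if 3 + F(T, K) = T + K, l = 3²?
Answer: -51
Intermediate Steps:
l = 9
F(T, K) = -3 + K + T (F(T, K) = -3 + (T + K) = -3 + (K + T) = -3 + K + T)
l - 60*F(-1, 4 + 1) = 9 - 60*(-3 + (4 + 1) - 1) = 9 - 60*(-3 + 5 - 1) = 9 - 60*1 = 9 - 60 = -51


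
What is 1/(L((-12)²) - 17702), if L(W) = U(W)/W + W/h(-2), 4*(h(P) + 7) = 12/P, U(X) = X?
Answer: -17/301205 ≈ -5.6440e-5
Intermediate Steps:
h(P) = -7 + 3/P (h(P) = -7 + (12/P)/4 = -7 + 3/P)
L(W) = 1 - 2*W/17 (L(W) = W/W + W/(-7 + 3/(-2)) = 1 + W/(-7 + 3*(-½)) = 1 + W/(-7 - 3/2) = 1 + W/(-17/2) = 1 + W*(-2/17) = 1 - 2*W/17)
1/(L((-12)²) - 17702) = 1/((1 - 2/17*(-12)²) - 17702) = 1/((1 - 2/17*144) - 17702) = 1/((1 - 288/17) - 17702) = 1/(-271/17 - 17702) = 1/(-301205/17) = -17/301205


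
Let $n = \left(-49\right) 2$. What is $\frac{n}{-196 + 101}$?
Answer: $\frac{98}{95} \approx 1.0316$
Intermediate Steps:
$n = -98$
$\frac{n}{-196 + 101} = - \frac{98}{-196 + 101} = - \frac{98}{-95} = \left(-98\right) \left(- \frac{1}{95}\right) = \frac{98}{95}$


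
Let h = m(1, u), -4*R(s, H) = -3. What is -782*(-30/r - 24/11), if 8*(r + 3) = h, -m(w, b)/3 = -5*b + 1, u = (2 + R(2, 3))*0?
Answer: -519248/99 ≈ -5244.9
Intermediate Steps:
R(s, H) = 3/4 (R(s, H) = -1/4*(-3) = 3/4)
u = 0 (u = (2 + 3/4)*0 = (11/4)*0 = 0)
m(w, b) = -3 + 15*b (m(w, b) = -3*(-5*b + 1) = -3*(1 - 5*b) = -3 + 15*b)
h = -3 (h = -3 + 15*0 = -3 + 0 = -3)
r = -27/8 (r = -3 + (1/8)*(-3) = -3 - 3/8 = -27/8 ≈ -3.3750)
-782*(-30/r - 24/11) = -782*(-30/(-27/8) - 24/11) = -782*(-30*(-8/27) - 24*1/11) = -782*(80/9 - 24/11) = -782*664/99 = -519248/99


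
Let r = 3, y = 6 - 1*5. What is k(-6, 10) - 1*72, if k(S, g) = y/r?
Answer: -215/3 ≈ -71.667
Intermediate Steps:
y = 1 (y = 6 - 5 = 1)
k(S, g) = ⅓ (k(S, g) = 1/3 = 1*(⅓) = ⅓)
k(-6, 10) - 1*72 = ⅓ - 1*72 = ⅓ - 72 = -215/3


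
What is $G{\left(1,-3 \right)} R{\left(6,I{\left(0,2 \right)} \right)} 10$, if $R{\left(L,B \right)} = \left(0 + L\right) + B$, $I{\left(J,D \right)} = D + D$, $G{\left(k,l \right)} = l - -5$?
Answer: $200$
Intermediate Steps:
$G{\left(k,l \right)} = 5 + l$ ($G{\left(k,l \right)} = l + 5 = 5 + l$)
$I{\left(J,D \right)} = 2 D$
$R{\left(L,B \right)} = B + L$ ($R{\left(L,B \right)} = L + B = B + L$)
$G{\left(1,-3 \right)} R{\left(6,I{\left(0,2 \right)} \right)} 10 = \left(5 - 3\right) \left(2 \cdot 2 + 6\right) 10 = 2 \left(4 + 6\right) 10 = 2 \cdot 10 \cdot 10 = 20 \cdot 10 = 200$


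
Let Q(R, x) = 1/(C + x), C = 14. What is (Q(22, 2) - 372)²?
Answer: 35414401/256 ≈ 1.3834e+5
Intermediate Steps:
Q(R, x) = 1/(14 + x)
(Q(22, 2) - 372)² = (1/(14 + 2) - 372)² = (1/16 - 372)² = (-5951/16)² = 35414401/256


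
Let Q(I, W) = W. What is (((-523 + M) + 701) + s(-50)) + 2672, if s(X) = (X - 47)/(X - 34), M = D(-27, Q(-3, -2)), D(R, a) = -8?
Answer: 238825/84 ≈ 2843.2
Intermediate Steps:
M = -8
s(X) = (-47 + X)/(-34 + X)
(((-523 + M) + 701) + s(-50)) + 2672 = (((-523 - 8) + 701) + (-47 - 50)/(-34 - 50)) + 2672 = ((-531 + 701) - 97/(-84)) + 2672 = (170 - 1/84*(-97)) + 2672 = (170 + 97/84) + 2672 = 14377/84 + 2672 = 238825/84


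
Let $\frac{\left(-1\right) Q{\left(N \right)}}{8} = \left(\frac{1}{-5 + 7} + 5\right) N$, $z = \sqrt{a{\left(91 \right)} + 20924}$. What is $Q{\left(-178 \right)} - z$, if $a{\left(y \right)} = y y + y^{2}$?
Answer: $7832 - \sqrt{37486} \approx 7638.4$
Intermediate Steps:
$a{\left(y \right)} = 2 y^{2}$ ($a{\left(y \right)} = y^{2} + y^{2} = 2 y^{2}$)
$z = \sqrt{37486}$ ($z = \sqrt{2 \cdot 91^{2} + 20924} = \sqrt{2 \cdot 8281 + 20924} = \sqrt{16562 + 20924} = \sqrt{37486} \approx 193.61$)
$Q{\left(N \right)} = - 44 N$ ($Q{\left(N \right)} = - 8 \left(\frac{1}{-5 + 7} + 5\right) N = - 8 \left(\frac{1}{2} + 5\right) N = - 8 \frac{11 N}{2} = - 44 N$)
$Q{\left(-178 \right)} - z = \left(-44\right) \left(-178\right) - \sqrt{37486} = 7832 - \sqrt{37486}$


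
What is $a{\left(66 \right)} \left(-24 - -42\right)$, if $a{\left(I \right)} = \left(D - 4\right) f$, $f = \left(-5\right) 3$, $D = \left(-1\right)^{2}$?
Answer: $810$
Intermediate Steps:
$D = 1$
$f = -15$
$a{\left(I \right)} = 45$ ($a{\left(I \right)} = \left(1 - 4\right) \left(-15\right) = \left(-3\right) \left(-15\right) = 45$)
$a{\left(66 \right)} \left(-24 - -42\right) = 45 \left(-24 - -42\right) = 45 \left(-24 + 42\right) = 45 \cdot 18 = 810$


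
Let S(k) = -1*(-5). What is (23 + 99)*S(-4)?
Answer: 610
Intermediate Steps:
S(k) = 5
(23 + 99)*S(-4) = (23 + 99)*5 = 122*5 = 610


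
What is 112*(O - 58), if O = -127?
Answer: -20720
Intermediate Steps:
112*(O - 58) = 112*(-127 - 58) = 112*(-185) = -20720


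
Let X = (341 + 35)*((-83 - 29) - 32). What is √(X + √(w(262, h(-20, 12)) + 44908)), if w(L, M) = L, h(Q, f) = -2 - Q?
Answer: √(-54144 + √45170) ≈ 232.23*I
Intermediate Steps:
X = -54144 (X = 376*(-112 - 32) = 376*(-144) = -54144)
√(X + √(w(262, h(-20, 12)) + 44908)) = √(-54144 + √(262 + 44908)) = √(-54144 + √45170)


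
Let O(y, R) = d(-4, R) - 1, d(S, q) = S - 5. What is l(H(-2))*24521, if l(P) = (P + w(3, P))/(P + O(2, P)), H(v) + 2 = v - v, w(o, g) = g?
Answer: 24521/3 ≈ 8173.7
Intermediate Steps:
d(S, q) = -5 + S
O(y, R) = -10 (O(y, R) = (-5 - 4) - 1 = -9 - 1 = -10)
H(v) = -2 (H(v) = -2 + (v - v) = -2 + 0 = -2)
l(P) = 2*P/(-10 + P) (l(P) = (P + P)/(P - 10) = (2*P)/(-10 + P) = 2*P/(-10 + P))
l(H(-2))*24521 = (2*(-2)/(-10 - 2))*24521 = (2*(-2)/(-12))*24521 = (2*(-2)*(-1/12))*24521 = (1/3)*24521 = 24521/3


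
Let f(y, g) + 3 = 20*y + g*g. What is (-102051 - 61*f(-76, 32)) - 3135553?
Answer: -3207165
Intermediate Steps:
f(y, g) = -3 + g**2 + 20*y (f(y, g) = -3 + (20*y + g*g) = -3 + (20*y + g**2) = -3 + (g**2 + 20*y) = -3 + g**2 + 20*y)
(-102051 - 61*f(-76, 32)) - 3135553 = (-102051 - 61*(-3 + 32**2 + 20*(-76))) - 3135553 = (-102051 - 61*(-3 + 1024 - 1520)) - 3135553 = (-102051 - 61*(-499)) - 3135553 = (-102051 + 30439) - 3135553 = -71612 - 3135553 = -3207165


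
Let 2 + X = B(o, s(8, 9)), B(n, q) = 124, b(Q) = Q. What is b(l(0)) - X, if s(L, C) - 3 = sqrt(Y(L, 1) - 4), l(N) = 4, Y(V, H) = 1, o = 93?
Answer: -118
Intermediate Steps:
s(L, C) = 3 + I*sqrt(3) (s(L, C) = 3 + sqrt(1 - 4) = 3 + sqrt(-3) = 3 + I*sqrt(3))
X = 122 (X = -2 + 124 = 122)
b(l(0)) - X = 4 - 1*122 = 4 - 122 = -118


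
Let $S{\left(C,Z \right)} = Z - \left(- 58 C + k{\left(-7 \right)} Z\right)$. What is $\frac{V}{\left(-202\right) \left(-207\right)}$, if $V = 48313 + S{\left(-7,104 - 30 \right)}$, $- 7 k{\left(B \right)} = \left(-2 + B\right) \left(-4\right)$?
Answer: $\frac{338531}{292698} \approx 1.1566$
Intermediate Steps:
$k{\left(B \right)} = - \frac{8}{7} + \frac{4 B}{7}$ ($k{\left(B \right)} = - \frac{\left(-2 + B\right) \left(-4\right)}{7} = - \frac{8 - 4 B}{7} = - \frac{8}{7} + \frac{4 B}{7}$)
$S{\left(C,Z \right)} = 58 C + \frac{43 Z}{7}$ ($S{\left(C,Z \right)} = Z - \left(- 58 C + \left(- \frac{8}{7} + \frac{4}{7} \left(-7\right)\right) Z\right) = Z - \left(- 58 C + \left(- \frac{8}{7} - 4\right) Z\right) = Z - \left(- 58 C - \frac{36 Z}{7}\right) = Z + \left(58 C + \frac{36 Z}{7}\right) = 58 C + \frac{43 Z}{7}$)
$V = \frac{338531}{7}$ ($V = 48313 + \left(58 \left(-7\right) + \frac{43 \left(104 - 30\right)}{7}\right) = 48313 - \left(406 - \frac{43 \left(104 - 30\right)}{7}\right) = 48313 + \left(-406 + \frac{43}{7} \cdot 74\right) = 48313 + \left(-406 + \frac{3182}{7}\right) = 48313 + \frac{340}{7} = \frac{338531}{7} \approx 48362.0$)
$\frac{V}{\left(-202\right) \left(-207\right)} = \frac{338531}{7 \left(\left(-202\right) \left(-207\right)\right)} = \frac{338531}{7 \cdot 41814} = \frac{338531}{7} \cdot \frac{1}{41814} = \frac{338531}{292698}$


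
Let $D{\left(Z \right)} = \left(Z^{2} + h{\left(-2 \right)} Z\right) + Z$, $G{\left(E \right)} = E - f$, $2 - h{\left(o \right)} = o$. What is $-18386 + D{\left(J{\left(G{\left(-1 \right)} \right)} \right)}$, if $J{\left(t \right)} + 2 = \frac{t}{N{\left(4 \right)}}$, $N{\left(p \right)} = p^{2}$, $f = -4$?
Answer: $- \frac{4708295}{256} \approx -18392.0$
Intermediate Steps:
$h{\left(o \right)} = 2 - o$
$G{\left(E \right)} = 4 + E$ ($G{\left(E \right)} = E - -4 = E + 4 = 4 + E$)
$J{\left(t \right)} = -2 + \frac{t}{16}$ ($J{\left(t \right)} = -2 + \frac{t}{4^{2}} = -2 + \frac{t}{16}$)
$D{\left(Z \right)} = Z^{2} + 5 Z$ ($D{\left(Z \right)} = \left(Z^{2} + \left(2 - -2\right) Z\right) + Z = \left(Z^{2} + \left(2 + 2\right) Z\right) + Z = \left(Z^{2} + 4 Z\right) + Z = Z^{2} + 5 Z$)
$-18386 + D{\left(J{\left(G{\left(-1 \right)} \right)} \right)} = -18386 + \left(-2 + \frac{4 - 1}{16}\right) \left(5 - \left(2 - \frac{4 - 1}{16}\right)\right) = -18386 + \left(-2 + \frac{1}{16} \cdot 3\right) \left(5 + \left(-2 + \frac{1}{16} \cdot 3\right)\right) = -18386 + \left(-2 + \frac{3}{16}\right) \left(5 + \left(-2 + \frac{3}{16}\right)\right) = -18386 - \frac{29 \left(5 - \frac{29}{16}\right)}{16} = -18386 - \frac{1479}{256} = - \frac{4708295}{256}$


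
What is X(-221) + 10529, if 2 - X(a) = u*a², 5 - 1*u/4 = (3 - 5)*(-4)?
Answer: 596623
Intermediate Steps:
u = -12 (u = 20 - 4*(3 - 5)*(-4) = 20 - (-8)*(-4) = 20 - 4*8 = 20 - 32 = -12)
X(a) = 2 + 12*a² (X(a) = 2 - (-12)*a² = 2 + 12*a²)
X(-221) + 10529 = (2 + 12*(-221)²) + 10529 = (2 + 12*48841) + 10529 = (2 + 586092) + 10529 = 586094 + 10529 = 596623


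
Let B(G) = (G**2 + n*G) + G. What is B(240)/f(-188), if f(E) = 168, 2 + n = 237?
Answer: 680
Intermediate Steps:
n = 235 (n = -2 + 237 = 235)
B(G) = G**2 + 236*G (B(G) = (G**2 + 235*G) + G = G**2 + 236*G)
B(240)/f(-188) = (240*(236 + 240))/168 = (240*476)*(1/168) = 114240*(1/168) = 680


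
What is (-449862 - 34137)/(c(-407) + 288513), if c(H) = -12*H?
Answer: -161333/97799 ≈ -1.6496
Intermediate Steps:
(-449862 - 34137)/(c(-407) + 288513) = (-449862 - 34137)/(-12*(-407) + 288513) = -483999/(4884 + 288513) = -483999/293397 = -483999*1/293397 = -161333/97799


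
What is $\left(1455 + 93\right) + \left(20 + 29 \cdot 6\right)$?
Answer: $1742$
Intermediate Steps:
$\left(1455 + 93\right) + \left(20 + 29 \cdot 6\right) = 1548 + \left(20 + 174\right) = 1548 + 194 = 1742$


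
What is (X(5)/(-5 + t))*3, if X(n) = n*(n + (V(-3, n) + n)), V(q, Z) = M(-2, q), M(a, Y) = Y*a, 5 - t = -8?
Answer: 30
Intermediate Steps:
t = 13 (t = 5 - 1*(-8) = 5 + 8 = 13)
V(q, Z) = -2*q (V(q, Z) = q*(-2) = -2*q)
X(n) = n*(6 + 2*n) (X(n) = n*(n + (-2*(-3) + n)) = n*(n + (6 + n)) = n*(6 + 2*n))
(X(5)/(-5 + t))*3 = ((2*5*(3 + 5))/(-5 + 13))*3 = ((2*5*8)/8)*3 = (80*(1/8))*3 = 10*3 = 30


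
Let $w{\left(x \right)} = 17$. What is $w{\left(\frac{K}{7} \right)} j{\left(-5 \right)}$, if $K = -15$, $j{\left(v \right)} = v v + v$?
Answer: $340$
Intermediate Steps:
$j{\left(v \right)} = v + v^{2}$ ($j{\left(v \right)} = v^{2} + v = v + v^{2}$)
$w{\left(\frac{K}{7} \right)} j{\left(-5 \right)} = 17 \left(- 5 \left(1 - 5\right)\right) = 17 \left(\left(-5\right) \left(-4\right)\right) = 17 \cdot 20 = 340$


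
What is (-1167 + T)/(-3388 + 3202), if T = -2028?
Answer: 1065/62 ≈ 17.177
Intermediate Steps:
(-1167 + T)/(-3388 + 3202) = (-1167 - 2028)/(-3388 + 3202) = -3195/(-186) = -3195*(-1/186) = 1065/62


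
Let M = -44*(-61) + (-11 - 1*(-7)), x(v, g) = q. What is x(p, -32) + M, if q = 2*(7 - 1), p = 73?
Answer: 2692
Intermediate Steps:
q = 12 (q = 2*6 = 12)
x(v, g) = 12
M = 2680 (M = 2684 + (-11 + 7) = 2684 - 4 = 2680)
x(p, -32) + M = 12 + 2680 = 2692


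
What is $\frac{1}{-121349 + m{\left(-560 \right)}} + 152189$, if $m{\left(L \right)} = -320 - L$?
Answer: $\frac{18431457600}{121109} \approx 1.5219 \cdot 10^{5}$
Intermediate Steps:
$\frac{1}{-121349 + m{\left(-560 \right)}} + 152189 = \frac{1}{-121349 - -240} + 152189 = \frac{1}{-121349 + \left(-320 + 560\right)} + 152189 = \frac{1}{-121349 + 240} + 152189 = \frac{1}{-121109} + 152189 = - \frac{1}{121109} + 152189 = \frac{18431457600}{121109}$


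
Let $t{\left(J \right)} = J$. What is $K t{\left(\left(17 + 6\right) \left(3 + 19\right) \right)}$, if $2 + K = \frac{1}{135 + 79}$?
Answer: $- \frac{108031}{107} \approx -1009.6$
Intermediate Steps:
$K = - \frac{427}{214}$ ($K = -2 + \frac{1}{135 + 79} = -2 + \frac{1}{214} = - \frac{427}{214} \approx -1.9953$)
$K t{\left(\left(17 + 6\right) \left(3 + 19\right) \right)} = - \frac{427 \left(17 + 6\right) \left(3 + 19\right)}{214} = - \frac{427 \cdot 23 \cdot 22}{214} = \left(- \frac{427}{214}\right) 506 = - \frac{108031}{107}$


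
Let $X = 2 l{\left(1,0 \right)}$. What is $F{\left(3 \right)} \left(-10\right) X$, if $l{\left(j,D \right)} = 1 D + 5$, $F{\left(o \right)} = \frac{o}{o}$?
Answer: $-100$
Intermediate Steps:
$F{\left(o \right)} = 1$
$l{\left(j,D \right)} = 5 + D$ ($l{\left(j,D \right)} = D + 5 = 5 + D$)
$X = 10$ ($X = 2 \left(5 + 0\right) = 2 \cdot 5 = 10$)
$F{\left(3 \right)} \left(-10\right) X = 1 \left(-10\right) 10 = \left(-10\right) 10 = -100$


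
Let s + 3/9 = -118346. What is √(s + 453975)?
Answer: √3020658/3 ≈ 579.33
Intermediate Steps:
s = -355039/3 (s = -⅓ - 118346 = -355039/3 ≈ -1.1835e+5)
√(s + 453975) = √(-355039/3 + 453975) = √(1006886/3) = √3020658/3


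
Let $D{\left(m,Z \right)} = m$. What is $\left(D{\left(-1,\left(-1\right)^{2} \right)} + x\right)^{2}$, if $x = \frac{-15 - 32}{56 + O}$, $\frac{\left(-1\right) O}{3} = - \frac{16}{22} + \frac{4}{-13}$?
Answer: $\frac{230219929}{71436304} \approx 3.2227$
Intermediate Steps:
$O = \frac{444}{143}$ ($O = - 3 \left(- \frac{16}{22} + \frac{4}{-13}\right) = - 3 \left(\left(-16\right) \frac{1}{22} + 4 \left(- \frac{1}{13}\right)\right) = - 3 \left(- \frac{8}{11} - \frac{4}{13}\right) = \left(-3\right) \left(- \frac{148}{143}\right) = \frac{444}{143} \approx 3.1049$)
$x = - \frac{6721}{8452}$ ($x = \frac{-15 - 32}{56 + \frac{444}{143}} = - \frac{47}{\frac{8452}{143}} = \left(-47\right) \frac{143}{8452} = - \frac{6721}{8452} \approx -0.7952$)
$\left(D{\left(-1,\left(-1\right)^{2} \right)} + x\right)^{2} = \left(-1 - \frac{6721}{8452}\right)^{2} = \left(- \frac{15173}{8452}\right)^{2} = \frac{230219929}{71436304}$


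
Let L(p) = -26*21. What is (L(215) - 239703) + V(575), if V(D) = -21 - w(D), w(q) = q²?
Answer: -570895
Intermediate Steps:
V(D) = -21 - D²
L(p) = -546
(L(215) - 239703) + V(575) = (-546 - 239703) + (-21 - 1*575²) = -240249 + (-21 - 1*330625) = -240249 + (-21 - 330625) = -240249 - 330646 = -570895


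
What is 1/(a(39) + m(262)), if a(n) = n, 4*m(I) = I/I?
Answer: 4/157 ≈ 0.025478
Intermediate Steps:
m(I) = 1/4 (m(I) = (I/I)/4 = (1/4)*1 = 1/4)
1/(a(39) + m(262)) = 1/(39 + 1/4) = 1/(157/4) = 4/157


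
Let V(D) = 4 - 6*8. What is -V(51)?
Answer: 44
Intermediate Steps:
V(D) = -44 (V(D) = 4 - 48 = -44)
-V(51) = -1*(-44) = 44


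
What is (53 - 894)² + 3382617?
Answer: 4089898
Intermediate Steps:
(53 - 894)² + 3382617 = (-841)² + 3382617 = 707281 + 3382617 = 4089898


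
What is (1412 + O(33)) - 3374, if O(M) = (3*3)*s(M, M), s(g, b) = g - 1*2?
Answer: -1683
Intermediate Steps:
s(g, b) = -2 + g (s(g, b) = g - 2 = -2 + g)
O(M) = -18 + 9*M (O(M) = (3*3)*(-2 + M) = 9*(-2 + M) = -18 + 9*M)
(1412 + O(33)) - 3374 = (1412 + (-18 + 9*33)) - 3374 = (1412 + (-18 + 297)) - 3374 = (1412 + 279) - 3374 = 1691 - 3374 = -1683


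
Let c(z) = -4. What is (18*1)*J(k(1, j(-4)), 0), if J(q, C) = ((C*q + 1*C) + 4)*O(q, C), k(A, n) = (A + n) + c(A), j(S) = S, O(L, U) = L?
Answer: -504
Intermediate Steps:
k(A, n) = -4 + A + n (k(A, n) = (A + n) - 4 = -4 + A + n)
J(q, C) = q*(4 + C + C*q) (J(q, C) = ((C*q + 1*C) + 4)*q = ((C*q + C) + 4)*q = ((C + C*q) + 4)*q = (4 + C + C*q)*q = q*(4 + C + C*q))
(18*1)*J(k(1, j(-4)), 0) = (18*1)*((-4 + 1 - 4)*(4 + 0 + 0*(-4 + 1 - 4))) = 18*(-7*(4 + 0 + 0*(-7))) = 18*(-7*(4 + 0 + 0)) = 18*(-7*4) = 18*(-28) = -504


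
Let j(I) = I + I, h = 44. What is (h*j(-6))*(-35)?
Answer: 18480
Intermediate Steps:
j(I) = 2*I
(h*j(-6))*(-35) = (44*(2*(-6)))*(-35) = (44*(-12))*(-35) = -528*(-35) = 18480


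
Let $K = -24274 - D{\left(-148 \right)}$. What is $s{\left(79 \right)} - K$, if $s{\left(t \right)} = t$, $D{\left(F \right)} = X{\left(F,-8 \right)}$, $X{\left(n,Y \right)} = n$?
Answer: $24205$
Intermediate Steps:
$D{\left(F \right)} = F$
$K = -24126$ ($K = -24274 - -148 = -24274 + 148 = -24126$)
$s{\left(79 \right)} - K = 79 - -24126 = 79 + 24126 = 24205$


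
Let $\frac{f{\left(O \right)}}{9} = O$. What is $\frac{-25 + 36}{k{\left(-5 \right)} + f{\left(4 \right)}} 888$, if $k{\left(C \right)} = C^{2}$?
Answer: $\frac{9768}{61} \approx 160.13$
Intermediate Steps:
$f{\left(O \right)} = 9 O$
$\frac{-25 + 36}{k{\left(-5 \right)} + f{\left(4 \right)}} 888 = \frac{-25 + 36}{\left(-5\right)^{2} + 9 \cdot 4} \cdot 888 = \frac{11}{25 + 36} \cdot 888 = \frac{11}{61} \cdot 888 = \frac{9768}{61}$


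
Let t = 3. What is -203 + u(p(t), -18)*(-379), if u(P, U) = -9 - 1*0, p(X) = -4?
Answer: 3208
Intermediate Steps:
u(P, U) = -9 (u(P, U) = -9 + 0 = -9)
-203 + u(p(t), -18)*(-379) = -203 - 9*(-379) = -203 + 3411 = 3208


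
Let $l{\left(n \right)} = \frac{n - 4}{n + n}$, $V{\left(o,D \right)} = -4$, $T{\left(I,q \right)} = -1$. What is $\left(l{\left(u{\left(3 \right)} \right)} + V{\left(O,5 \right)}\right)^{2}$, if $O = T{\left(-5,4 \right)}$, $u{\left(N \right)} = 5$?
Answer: $\frac{1521}{100} \approx 15.21$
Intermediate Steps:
$O = -1$
$l{\left(n \right)} = \frac{-4 + n}{2 n}$
$\left(l{\left(u{\left(3 \right)} \right)} + V{\left(O,5 \right)}\right)^{2} = \left(\frac{-4 + 5}{2 \cdot 5} - 4\right)^{2} = \left(\frac{1}{2} \cdot \frac{1}{5} \cdot 1 - 4\right)^{2} = \left(\frac{1}{10} - 4\right)^{2} = \left(- \frac{39}{10}\right)^{2} = \frac{1521}{100}$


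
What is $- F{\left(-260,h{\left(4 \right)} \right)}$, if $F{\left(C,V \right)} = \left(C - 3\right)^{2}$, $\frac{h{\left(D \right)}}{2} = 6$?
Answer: $-69169$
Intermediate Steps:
$h{\left(D \right)} = 12$ ($h{\left(D \right)} = 2 \cdot 6 = 12$)
$F{\left(C,V \right)} = \left(-3 + C\right)^{2}$
$- F{\left(-260,h{\left(4 \right)} \right)} = - \left(-3 - 260\right)^{2} = - \left(-263\right)^{2} = \left(-1\right) 69169 = -69169$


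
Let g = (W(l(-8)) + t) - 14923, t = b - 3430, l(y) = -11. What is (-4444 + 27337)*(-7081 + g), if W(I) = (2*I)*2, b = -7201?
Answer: -748120347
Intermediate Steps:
W(I) = 4*I
t = -10631 (t = -7201 - 3430 = -10631)
g = -25598 (g = (4*(-11) - 10631) - 14923 = (-44 - 10631) - 14923 = -10675 - 14923 = -25598)
(-4444 + 27337)*(-7081 + g) = (-4444 + 27337)*(-7081 - 25598) = 22893*(-32679) = -748120347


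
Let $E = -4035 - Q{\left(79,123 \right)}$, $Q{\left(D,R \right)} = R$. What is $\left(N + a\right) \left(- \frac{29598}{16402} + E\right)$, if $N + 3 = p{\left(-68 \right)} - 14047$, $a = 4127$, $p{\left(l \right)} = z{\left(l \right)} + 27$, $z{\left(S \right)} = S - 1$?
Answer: $\frac{339951560505}{8201} \approx 4.1452 \cdot 10^{7}$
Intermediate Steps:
$z{\left(S \right)} = -1 + S$ ($z{\left(S \right)} = S - 1 = -1 + S$)
$p{\left(l \right)} = 26 + l$ ($p{\left(l \right)} = \left(-1 + l\right) + 27 = 26 + l$)
$N = -14092$ ($N = -3 + \left(\left(26 - 68\right) - 14047\right) = -3 - 14089 = -14092$)
$E = -4158$ ($E = -4035 - 123 = -4158$)
$\left(N + a\right) \left(- \frac{29598}{16402} + E\right) = \left(-14092 + 4127\right) \left(- \frac{29598}{16402} - 4158\right) = - 9965 \left(\left(-29598\right) \frac{1}{16402} - 4158\right) = - 9965 \left(- \frac{14799}{8201} - 4158\right) = \left(-9965\right) \left(- \frac{34114557}{8201}\right) = \frac{339951560505}{8201}$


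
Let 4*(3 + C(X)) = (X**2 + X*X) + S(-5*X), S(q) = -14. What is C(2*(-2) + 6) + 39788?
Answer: 79567/2 ≈ 39784.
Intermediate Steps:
C(X) = -13/2 + X**2/2 (C(X) = -3 + ((X**2 + X*X) - 14)/4 = -3 + ((X**2 + X**2) - 14)/4 = -3 + (2*X**2 - 14)/4 = -3 + (-14 + 2*X**2)/4 = -3 + (-7/2 + X**2/2) = -13/2 + X**2/2)
C(2*(-2) + 6) + 39788 = (-13/2 + (2*(-2) + 6)**2/2) + 39788 = (-13/2 + (-4 + 6)**2/2) + 39788 = (-13/2 + (1/2)*2**2) + 39788 = (-13/2 + (1/2)*4) + 39788 = (-13/2 + 2) + 39788 = -9/2 + 39788 = 79567/2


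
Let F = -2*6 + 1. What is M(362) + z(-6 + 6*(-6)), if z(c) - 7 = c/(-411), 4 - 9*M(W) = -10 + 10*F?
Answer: 25745/1233 ≈ 20.880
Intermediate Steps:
F = -11 (F = -12 + 1 = -11)
M(W) = 124/9 (M(W) = 4/9 - (-10 + 10*(-11))/9 = 4/9 - (-10 - 110)/9 = 4/9 - ⅑*(-120) = 4/9 + 40/3 = 124/9)
z(c) = 7 - c/411 (z(c) = 7 + c/(-411) = 7 + c*(-1/411) = 7 - c/411)
M(362) + z(-6 + 6*(-6)) = 124/9 + (7 - (-6 + 6*(-6))/411) = 124/9 + (7 - (-6 - 36)/411) = 124/9 + (7 - 1/411*(-42)) = 124/9 + (7 + 14/137) = 124/9 + 973/137 = 25745/1233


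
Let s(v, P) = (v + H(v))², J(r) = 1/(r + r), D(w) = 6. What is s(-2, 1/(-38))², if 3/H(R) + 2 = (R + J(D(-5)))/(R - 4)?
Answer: 44000935696/214358881 ≈ 205.27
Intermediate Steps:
J(r) = 1/(2*r)
H(R) = 3/(-2 + (1/12 + R)/(-4 + R)) (H(R) = 3/(-2 + (R + (½)/6)/(R - 4)) = 3/(-2 + (R + (½)*(⅙))/(-4 + R)) = 3/(-2 + (R + 1/12)/(-4 + R)) = 3/(-2 + (1/12 + R)/(-4 + R)))
s(v, P) = (v + 36*(-4 + v)/(97 - 12*v))²
s(-2, 1/(-38))² = ((-144 - 12*(-2)² + 133*(-2))²/(97 - 12*(-2))²)² = ((-144 - 12*4 - 266)²/(97 + 24)²)² = ((-144 - 48 - 266)²/121²)² = ((1/14641)*(-458)²)² = ((1/14641)*209764)² = (209764/14641)² = 44000935696/214358881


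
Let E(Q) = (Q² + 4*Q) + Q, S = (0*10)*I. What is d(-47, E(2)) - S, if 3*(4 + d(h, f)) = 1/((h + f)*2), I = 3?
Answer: -793/198 ≈ -4.0051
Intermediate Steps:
S = 0 (S = (0*10)*3 = 0*3 = 0)
E(Q) = Q² + 5*Q
d(h, f) = -4 + 1/(3*(2*f + 2*h)) (d(h, f) = -4 + 1/(3*(((h + f)*2))) = -4 + 1/(3*(((f + h)*2))) = -4 + 1/(3*(2*f + 2*h)))
d(-47, E(2)) - S = (⅙ - 8*(5 + 2) - 4*(-47))/(2*(5 + 2) - 47) - 1*0 = (⅙ - 8*7 + 188)/(2*7 - 47) + 0 = (⅙ - 4*14 + 188)/(14 - 47) + 0 = (⅙ - 56 + 188)/(-33) + 0 = -1/33*793/6 + 0 = -793/198 + 0 = -793/198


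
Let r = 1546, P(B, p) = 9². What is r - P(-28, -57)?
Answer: 1465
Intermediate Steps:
P(B, p) = 81
r - P(-28, -57) = 1546 - 1*81 = 1546 - 81 = 1465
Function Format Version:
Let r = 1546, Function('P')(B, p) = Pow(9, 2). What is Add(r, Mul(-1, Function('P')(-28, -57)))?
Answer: 1465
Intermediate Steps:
Function('P')(B, p) = 81
Add(r, Mul(-1, Function('P')(-28, -57))) = Add(1546, Mul(-1, 81)) = Add(1546, -81) = 1465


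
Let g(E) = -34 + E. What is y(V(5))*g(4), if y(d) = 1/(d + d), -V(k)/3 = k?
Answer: 1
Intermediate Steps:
V(k) = -3*k
y(d) = 1/(2*d)
y(V(5))*g(4) = (1/(2*((-3*5))))*(-34 + 4) = ((1/2)/(-15))*(-30) = ((1/2)*(-1/15))*(-30) = -1/30*(-30) = 1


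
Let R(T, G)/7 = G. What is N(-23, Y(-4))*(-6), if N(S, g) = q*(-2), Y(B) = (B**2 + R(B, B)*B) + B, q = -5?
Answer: -60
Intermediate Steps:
R(T, G) = 7*G
Y(B) = B + 8*B**2 (Y(B) = (B**2 + (7*B)*B) + B = (B**2 + 7*B**2) + B = 8*B**2 + B = B + 8*B**2)
N(S, g) = 10 (N(S, g) = -5*(-2) = 10)
N(-23, Y(-4))*(-6) = 10*(-6) = -60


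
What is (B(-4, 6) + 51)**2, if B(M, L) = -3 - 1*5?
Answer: 1849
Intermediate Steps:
B(M, L) = -8 (B(M, L) = -3 - 5 = -8)
(B(-4, 6) + 51)**2 = (-8 + 51)**2 = 43**2 = 1849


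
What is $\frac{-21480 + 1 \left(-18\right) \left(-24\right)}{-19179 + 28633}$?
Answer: $- \frac{10524}{4727} \approx -2.2264$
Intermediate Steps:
$\frac{-21480 + 1 \left(-18\right) \left(-24\right)}{-19179 + 28633} = \frac{-21480 - -432}{9454} = \left(-21480 + 432\right) \frac{1}{9454} = \left(-21048\right) \frac{1}{9454} = - \frac{10524}{4727}$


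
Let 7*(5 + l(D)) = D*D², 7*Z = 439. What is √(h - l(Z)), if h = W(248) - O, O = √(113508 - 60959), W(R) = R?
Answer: √(-83997066 - 2401*√52549)/49 ≈ 187.65*I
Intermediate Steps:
Z = 439/7 (Z = (⅐)*439 = 439/7 ≈ 62.714)
l(D) = -5 + D³/7 (l(D) = -5 + (D*D²)/7 = -5 + D³/7)
O = √52549 ≈ 229.24
h = 248 - √52549 ≈ 18.764
√(h - l(Z)) = √((248 - √52549) - (-5 + (439/7)³/7)) = √((248 - √52549) - (-5 + (⅐)*(84604519/343))) = √((248 - √52549) - (-5 + 84604519/2401)) = √((248 - √52549) - 1*84592514/2401) = √((248 - √52549) - 84592514/2401) = √(-83997066/2401 - √52549)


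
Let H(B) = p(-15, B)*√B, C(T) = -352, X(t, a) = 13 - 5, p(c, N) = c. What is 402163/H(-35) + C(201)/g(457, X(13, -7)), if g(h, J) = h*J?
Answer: -44/457 + 402163*I*√35/525 ≈ -0.09628 + 4531.9*I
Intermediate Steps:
X(t, a) = 8
H(B) = -15*√B
g(h, J) = J*h
402163/H(-35) + C(201)/g(457, X(13, -7)) = 402163/((-15*I*√35)) - 352/(8*457) = 402163/((-15*I*√35)) - 352/3656 = 402163/((-15*I*√35)) - 352*1/3656 = 402163*(I*√35/525) - 44/457 = 402163*I*√35/525 - 44/457 = -44/457 + 402163*I*√35/525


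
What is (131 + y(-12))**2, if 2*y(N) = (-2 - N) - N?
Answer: 20164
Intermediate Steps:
y(N) = -1 - N (y(N) = ((-2 - N) - N)/2 = (-2 - 2*N)/2 = -1 - N)
(131 + y(-12))**2 = (131 + (-1 - 1*(-12)))**2 = (131 + (-1 + 12))**2 = (131 + 11)**2 = 142**2 = 20164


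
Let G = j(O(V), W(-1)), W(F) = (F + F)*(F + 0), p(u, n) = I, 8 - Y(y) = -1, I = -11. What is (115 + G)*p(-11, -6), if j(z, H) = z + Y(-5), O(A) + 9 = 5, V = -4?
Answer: -1320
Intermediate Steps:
Y(y) = 9 (Y(y) = 8 - 1*(-1) = 8 + 1 = 9)
p(u, n) = -11
O(A) = -4 (O(A) = -9 + 5 = -4)
W(F) = 2*F² (W(F) = (2*F)*F = 2*F²)
j(z, H) = 9 + z (j(z, H) = z + 9 = 9 + z)
G = 5 (G = 9 - 4 = 5)
(115 + G)*p(-11, -6) = (115 + 5)*(-11) = 120*(-11) = -1320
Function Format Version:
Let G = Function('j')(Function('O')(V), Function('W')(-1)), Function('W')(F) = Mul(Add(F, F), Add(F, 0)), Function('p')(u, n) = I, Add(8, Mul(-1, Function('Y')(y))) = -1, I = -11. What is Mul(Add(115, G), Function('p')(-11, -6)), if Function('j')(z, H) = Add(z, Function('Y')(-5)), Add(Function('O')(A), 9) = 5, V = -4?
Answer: -1320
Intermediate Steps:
Function('Y')(y) = 9 (Function('Y')(y) = Add(8, Mul(-1, -1)) = Add(8, 1) = 9)
Function('p')(u, n) = -11
Function('O')(A) = -4 (Function('O')(A) = Add(-9, 5) = -4)
Function('W')(F) = Mul(2, Pow(F, 2)) (Function('W')(F) = Mul(Mul(2, F), F) = Mul(2, Pow(F, 2)))
Function('j')(z, H) = Add(9, z) (Function('j')(z, H) = Add(z, 9) = Add(9, z))
G = 5 (G = Add(9, -4) = 5)
Mul(Add(115, G), Function('p')(-11, -6)) = Mul(Add(115, 5), -11) = Mul(120, -11) = -1320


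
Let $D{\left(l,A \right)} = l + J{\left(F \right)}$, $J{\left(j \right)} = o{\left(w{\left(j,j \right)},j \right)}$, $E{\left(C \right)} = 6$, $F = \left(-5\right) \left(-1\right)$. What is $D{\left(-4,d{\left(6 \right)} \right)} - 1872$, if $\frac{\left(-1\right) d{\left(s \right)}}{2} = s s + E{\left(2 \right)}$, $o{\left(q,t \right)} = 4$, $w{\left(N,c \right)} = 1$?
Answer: $-1872$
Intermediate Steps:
$F = 5$
$d{\left(s \right)} = -12 - 2 s^{2}$ ($d{\left(s \right)} = - 2 \left(s s + 6\right) = - 2 \left(s^{2} + 6\right) = - 2 \left(6 + s^{2}\right) = -12 - 2 s^{2}$)
$J{\left(j \right)} = 4$
$D{\left(l,A \right)} = 4 + l$ ($D{\left(l,A \right)} = l + 4 = 4 + l$)
$D{\left(-4,d{\left(6 \right)} \right)} - 1872 = \left(4 - 4\right) - 1872 = 0 - 1872 = -1872$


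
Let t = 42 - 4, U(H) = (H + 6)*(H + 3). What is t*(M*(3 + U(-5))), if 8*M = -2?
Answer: -19/2 ≈ -9.5000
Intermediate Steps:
M = -1/4 (M = (1/8)*(-2) = -1/4 ≈ -0.25000)
U(H) = (3 + H)*(6 + H) (U(H) = (6 + H)*(3 + H) = (3 + H)*(6 + H))
t = 38
t*(M*(3 + U(-5))) = 38*(-(3 + (18 + (-5)**2 + 9*(-5)))/4) = 38*(-(3 + (18 + 25 - 45))/4) = 38*(-(3 - 2)/4) = 38*(-1/4*1) = 38*(-1/4) = -19/2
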